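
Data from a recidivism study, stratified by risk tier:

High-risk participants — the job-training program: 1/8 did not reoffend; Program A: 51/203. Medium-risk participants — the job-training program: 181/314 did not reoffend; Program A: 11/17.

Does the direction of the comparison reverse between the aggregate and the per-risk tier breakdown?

Yes

High-risk: the job-training program 1/8 = 12.5%, Program A 51/203 = 25.1% → Program A
Medium-risk: the job-training program 181/314 = 57.6%, Program A 11/17 = 64.7% → Program A
Overall: the job-training program 182/322 = 56.5%, Program A 62/220 = 28.2% → the job-training program
Program A wins each risk group but the job-training program wins overall — the comparison reverses. Program A's participants skew toward high-risk, which has a lower base rate.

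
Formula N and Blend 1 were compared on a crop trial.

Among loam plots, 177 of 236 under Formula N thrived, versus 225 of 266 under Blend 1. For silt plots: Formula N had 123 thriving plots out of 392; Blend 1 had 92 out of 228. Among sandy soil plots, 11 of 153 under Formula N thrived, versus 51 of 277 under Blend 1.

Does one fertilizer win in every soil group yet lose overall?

Loam: Formula N 177/236 = 75.0%, Blend 1 225/266 = 84.6% → Blend 1
Silt: Formula N 123/392 = 31.4%, Blend 1 92/228 = 40.4% → Blend 1
Sandy soil: Formula N 11/153 = 7.2%, Blend 1 51/277 = 18.4% → Blend 1
Overall: Formula N 311/781 = 39.8%, Blend 1 368/771 = 47.7% → Blend 1
Blend 1 wins overall and in every soil group — no reversal.

No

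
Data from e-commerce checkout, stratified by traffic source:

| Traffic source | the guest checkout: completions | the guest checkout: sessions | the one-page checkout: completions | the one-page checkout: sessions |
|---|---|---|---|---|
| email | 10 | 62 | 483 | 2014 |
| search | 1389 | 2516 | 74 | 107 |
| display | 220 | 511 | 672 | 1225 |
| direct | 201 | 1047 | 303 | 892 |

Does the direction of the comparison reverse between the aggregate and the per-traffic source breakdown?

Yes

Email: the guest checkout 10/62 = 16.1%, the one-page checkout 483/2014 = 24.0% → the one-page checkout
Search: the guest checkout 1389/2516 = 55.2%, the one-page checkout 74/107 = 69.2% → the one-page checkout
Display: the guest checkout 220/511 = 43.1%, the one-page checkout 672/1225 = 54.9% → the one-page checkout
Direct: the guest checkout 201/1047 = 19.2%, the one-page checkout 303/892 = 34.0% → the one-page checkout
Overall: the guest checkout 1820/4136 = 44.0%, the one-page checkout 1532/4238 = 36.1% → the guest checkout
The one-page checkout wins each traffic group but the guest checkout wins overall — the comparison reverses. The one-page checkout's sessions skew toward email, which has a lower base rate.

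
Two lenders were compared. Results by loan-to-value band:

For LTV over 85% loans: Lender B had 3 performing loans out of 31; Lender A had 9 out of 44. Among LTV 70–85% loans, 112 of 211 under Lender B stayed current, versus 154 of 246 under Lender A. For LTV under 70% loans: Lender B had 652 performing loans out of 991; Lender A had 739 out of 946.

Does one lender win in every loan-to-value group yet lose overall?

LTV over 85%: Lender B 3/31 = 9.7%, Lender A 9/44 = 20.5% → Lender A
LTV 70–85%: Lender B 112/211 = 53.1%, Lender A 154/246 = 62.6% → Lender A
LTV under 70%: Lender B 652/991 = 65.8%, Lender A 739/946 = 78.1% → Lender A
Overall: Lender B 767/1233 = 62.2%, Lender A 902/1236 = 73.0% → Lender A
Lender A wins overall and in every loan-to-value group — no reversal.

No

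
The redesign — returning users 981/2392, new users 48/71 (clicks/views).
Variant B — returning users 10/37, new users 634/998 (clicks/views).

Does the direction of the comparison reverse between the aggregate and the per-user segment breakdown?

Yes

Returning users: the redesign 981/2392 = 41.0%, Variant B 10/37 = 27.0% → the redesign
New users: the redesign 48/71 = 67.6%, Variant B 634/998 = 63.5% → the redesign
Overall: the redesign 1029/2463 = 41.8%, Variant B 644/1035 = 62.2% → Variant B
The redesign wins each user group but Variant B wins overall — the comparison reverses. The redesign's views skew toward returning users, which has a lower base rate.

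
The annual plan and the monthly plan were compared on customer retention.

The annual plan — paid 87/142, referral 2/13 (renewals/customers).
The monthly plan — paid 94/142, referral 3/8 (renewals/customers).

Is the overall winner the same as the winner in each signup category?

Paid: the annual plan 87/142 = 61.3%, the monthly plan 94/142 = 66.2% → the monthly plan
Referral: the annual plan 2/13 = 15.4%, the monthly plan 3/8 = 37.5% → the monthly plan
Overall: the annual plan 89/155 = 57.4%, the monthly plan 97/150 = 64.7% → the monthly plan
The monthly plan wins overall and in every signup group — no reversal.

Yes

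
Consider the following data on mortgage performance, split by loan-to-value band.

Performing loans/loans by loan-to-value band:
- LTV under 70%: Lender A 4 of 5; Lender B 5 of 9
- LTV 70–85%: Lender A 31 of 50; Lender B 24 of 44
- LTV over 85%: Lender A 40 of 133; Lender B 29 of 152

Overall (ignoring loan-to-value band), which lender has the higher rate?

Lender A

LTV under 70%: Lender A 4/5 = 80.0%, Lender B 5/9 = 55.6% → Lender A
LTV 70–85%: Lender A 31/50 = 62.0%, Lender B 24/44 = 54.5% → Lender A
LTV over 85%: Lender A 40/133 = 30.1%, Lender B 29/152 = 19.1% → Lender A
Overall: Lender A 75/188 = 39.9%, Lender B 58/205 = 28.3% → Lender A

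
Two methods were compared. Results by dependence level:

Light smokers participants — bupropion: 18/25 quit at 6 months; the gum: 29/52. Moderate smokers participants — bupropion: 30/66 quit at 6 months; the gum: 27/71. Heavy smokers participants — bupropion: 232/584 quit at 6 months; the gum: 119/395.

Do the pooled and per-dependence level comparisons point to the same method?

Yes

Light smokers: bupropion 18/25 = 72.0%, the gum 29/52 = 55.8% → bupropion
Moderate smokers: bupropion 30/66 = 45.5%, the gum 27/71 = 38.0% → bupropion
Heavy smokers: bupropion 232/584 = 39.7%, the gum 119/395 = 30.1% → bupropion
Overall: bupropion 280/675 = 41.5%, the gum 175/518 = 33.8% → bupropion
Bupropion wins overall and in every dependence group — no reversal.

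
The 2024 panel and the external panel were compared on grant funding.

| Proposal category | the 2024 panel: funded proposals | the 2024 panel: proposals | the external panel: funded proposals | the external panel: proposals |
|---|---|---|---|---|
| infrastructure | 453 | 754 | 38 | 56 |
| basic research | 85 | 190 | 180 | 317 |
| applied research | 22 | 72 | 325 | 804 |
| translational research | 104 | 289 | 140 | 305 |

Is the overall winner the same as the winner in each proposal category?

Infrastructure: the 2024 panel 453/754 = 60.1%, the external panel 38/56 = 67.9% → the external panel
Basic research: the 2024 panel 85/190 = 44.7%, the external panel 180/317 = 56.8% → the external panel
Applied research: the 2024 panel 22/72 = 30.6%, the external panel 325/804 = 40.4% → the external panel
Translational research: the 2024 panel 104/289 = 36.0%, the external panel 140/305 = 45.9% → the external panel
Overall: the 2024 panel 664/1305 = 50.9%, the external panel 683/1482 = 46.1% → the 2024 panel
The external panel wins each proposal group but the 2024 panel wins overall — the comparison reverses. The external panel's proposals skew toward applied research, which has a lower base rate.

No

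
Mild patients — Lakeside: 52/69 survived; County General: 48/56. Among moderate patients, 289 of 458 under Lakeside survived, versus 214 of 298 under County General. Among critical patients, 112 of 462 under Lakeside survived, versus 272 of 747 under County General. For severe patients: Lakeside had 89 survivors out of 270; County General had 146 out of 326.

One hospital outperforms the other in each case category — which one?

County General

Mild: Lakeside 52/69 = 75.4%, County General 48/56 = 85.7% → County General
Moderate: Lakeside 289/458 = 63.1%, County General 214/298 = 71.8% → County General
Critical: Lakeside 112/462 = 24.2%, County General 272/747 = 36.4% → County General
Severe: Lakeside 89/270 = 33.0%, County General 146/326 = 44.8% → County General
County General has the higher rate in all 4 groups.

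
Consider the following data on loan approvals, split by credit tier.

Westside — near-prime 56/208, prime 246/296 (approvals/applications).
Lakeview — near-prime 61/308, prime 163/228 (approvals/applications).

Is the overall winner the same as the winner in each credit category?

Yes

Near-prime: Westside 56/208 = 26.9%, Lakeview 61/308 = 19.8% → Westside
Prime: Westside 246/296 = 83.1%, Lakeview 163/228 = 71.5% → Westside
Overall: Westside 302/504 = 59.9%, Lakeview 224/536 = 41.8% → Westside
Westside wins overall and in every credit group — no reversal.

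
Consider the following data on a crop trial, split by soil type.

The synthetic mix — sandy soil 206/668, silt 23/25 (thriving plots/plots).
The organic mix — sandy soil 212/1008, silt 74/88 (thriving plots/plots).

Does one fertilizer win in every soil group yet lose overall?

Sandy soil: the synthetic mix 206/668 = 30.8%, the organic mix 212/1008 = 21.0% → the synthetic mix
Silt: the synthetic mix 23/25 = 92.0%, the organic mix 74/88 = 84.1% → the synthetic mix
Overall: the synthetic mix 229/693 = 33.0%, the organic mix 286/1096 = 26.1% → the synthetic mix
The synthetic mix wins overall and in every soil group — no reversal.

No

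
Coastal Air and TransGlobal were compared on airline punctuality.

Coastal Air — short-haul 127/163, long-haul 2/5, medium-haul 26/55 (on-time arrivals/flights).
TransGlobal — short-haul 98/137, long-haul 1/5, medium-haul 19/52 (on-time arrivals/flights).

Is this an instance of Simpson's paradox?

Short-haul: Coastal Air 127/163 = 77.9%, TransGlobal 98/137 = 71.5% → Coastal Air
Long-haul: Coastal Air 2/5 = 40.0%, TransGlobal 1/5 = 20.0% → Coastal Air
Medium-haul: Coastal Air 26/55 = 47.3%, TransGlobal 19/52 = 36.5% → Coastal Air
Overall: Coastal Air 155/223 = 69.5%, TransGlobal 118/194 = 60.8% → Coastal Air
Coastal Air wins overall and in every route group — no reversal.

No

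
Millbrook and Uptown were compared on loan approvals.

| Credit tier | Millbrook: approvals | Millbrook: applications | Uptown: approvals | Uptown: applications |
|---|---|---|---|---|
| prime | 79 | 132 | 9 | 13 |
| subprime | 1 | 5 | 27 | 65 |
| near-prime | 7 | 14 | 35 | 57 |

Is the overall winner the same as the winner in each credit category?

No

Prime: Millbrook 79/132 = 59.8%, Uptown 9/13 = 69.2% → Uptown
Subprime: Millbrook 1/5 = 20.0%, Uptown 27/65 = 41.5% → Uptown
Near-prime: Millbrook 7/14 = 50.0%, Uptown 35/57 = 61.4% → Uptown
Overall: Millbrook 87/151 = 57.6%, Uptown 71/135 = 52.6% → Millbrook
Uptown wins each credit group but Millbrook wins overall — the comparison reverses. Uptown's applications skew toward subprime, which has a lower base rate.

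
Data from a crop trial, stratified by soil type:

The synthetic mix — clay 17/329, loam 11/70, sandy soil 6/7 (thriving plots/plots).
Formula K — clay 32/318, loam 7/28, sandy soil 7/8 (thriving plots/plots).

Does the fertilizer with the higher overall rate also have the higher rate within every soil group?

Yes

Clay: the synthetic mix 17/329 = 5.2%, Formula K 32/318 = 10.1% → Formula K
Loam: the synthetic mix 11/70 = 15.7%, Formula K 7/28 = 25.0% → Formula K
Sandy soil: the synthetic mix 6/7 = 85.7%, Formula K 7/8 = 87.5% → Formula K
Overall: the synthetic mix 34/406 = 8.4%, Formula K 46/354 = 13.0% → Formula K
Formula K wins overall and in every soil group — no reversal.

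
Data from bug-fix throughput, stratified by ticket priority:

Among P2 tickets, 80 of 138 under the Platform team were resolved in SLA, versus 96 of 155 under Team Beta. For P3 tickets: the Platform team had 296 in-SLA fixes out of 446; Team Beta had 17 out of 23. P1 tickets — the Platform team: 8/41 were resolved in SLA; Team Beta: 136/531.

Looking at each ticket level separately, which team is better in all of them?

P2: the Platform team 80/138 = 58.0%, Team Beta 96/155 = 61.9% → Team Beta
P3: the Platform team 296/446 = 66.4%, Team Beta 17/23 = 73.9% → Team Beta
P1: the Platform team 8/41 = 19.5%, Team Beta 136/531 = 25.6% → Team Beta
Team Beta has the higher rate in all 3 groups.

Team Beta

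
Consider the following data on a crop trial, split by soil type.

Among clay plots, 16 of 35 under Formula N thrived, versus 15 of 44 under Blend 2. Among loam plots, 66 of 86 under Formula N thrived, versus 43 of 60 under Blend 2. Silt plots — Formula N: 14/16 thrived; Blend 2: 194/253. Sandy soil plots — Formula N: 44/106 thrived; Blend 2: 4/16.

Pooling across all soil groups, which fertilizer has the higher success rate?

Blend 2

Clay: Formula N 16/35 = 45.7%, Blend 2 15/44 = 34.1% → Formula N
Loam: Formula N 66/86 = 76.7%, Blend 2 43/60 = 71.7% → Formula N
Silt: Formula N 14/16 = 87.5%, Blend 2 194/253 = 76.7% → Formula N
Sandy soil: Formula N 44/106 = 41.5%, Blend 2 4/16 = 25.0% → Formula N
Overall: Formula N 140/243 = 57.6%, Blend 2 256/373 = 68.6% → Blend 2
(Formula N wins every soil group but Blend 2 wins overall — Formula N's plots skew toward the low-rate sandy soil group.)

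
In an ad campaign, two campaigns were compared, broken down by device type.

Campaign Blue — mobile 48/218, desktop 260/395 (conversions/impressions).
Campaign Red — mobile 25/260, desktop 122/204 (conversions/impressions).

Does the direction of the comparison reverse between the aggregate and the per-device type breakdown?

Mobile: Campaign Blue 48/218 = 22.0%, Campaign Red 25/260 = 9.6% → Campaign Blue
Desktop: Campaign Blue 260/395 = 65.8%, Campaign Red 122/204 = 59.8% → Campaign Blue
Overall: Campaign Blue 308/613 = 50.2%, Campaign Red 147/464 = 31.7% → Campaign Blue
Campaign Blue wins overall and in every device group — no reversal.

No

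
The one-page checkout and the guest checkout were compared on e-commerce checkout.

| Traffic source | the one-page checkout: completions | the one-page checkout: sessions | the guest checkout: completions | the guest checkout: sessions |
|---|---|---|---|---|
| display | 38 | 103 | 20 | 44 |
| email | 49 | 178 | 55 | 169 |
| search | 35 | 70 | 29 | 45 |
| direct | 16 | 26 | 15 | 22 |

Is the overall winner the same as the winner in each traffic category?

Yes

Display: the one-page checkout 38/103 = 36.9%, the guest checkout 20/44 = 45.5% → the guest checkout
Email: the one-page checkout 49/178 = 27.5%, the guest checkout 55/169 = 32.5% → the guest checkout
Search: the one-page checkout 35/70 = 50.0%, the guest checkout 29/45 = 64.4% → the guest checkout
Direct: the one-page checkout 16/26 = 61.5%, the guest checkout 15/22 = 68.2% → the guest checkout
Overall: the one-page checkout 138/377 = 36.6%, the guest checkout 119/280 = 42.5% → the guest checkout
The guest checkout wins overall and in every traffic group — no reversal.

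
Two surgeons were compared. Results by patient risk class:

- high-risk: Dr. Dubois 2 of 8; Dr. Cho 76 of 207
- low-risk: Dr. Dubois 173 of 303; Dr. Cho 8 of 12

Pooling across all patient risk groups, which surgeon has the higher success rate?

High-risk: Dr. Dubois 2/8 = 25.0%, Dr. Cho 76/207 = 36.7% → Dr. Cho
Low-risk: Dr. Dubois 173/303 = 57.1%, Dr. Cho 8/12 = 66.7% → Dr. Cho
Overall: Dr. Dubois 175/311 = 56.3%, Dr. Cho 84/219 = 38.4% → Dr. Dubois
(Dr. Cho wins every patient risk group but Dr. Dubois wins overall — Dr. Cho's operations skew toward the low-rate high-risk group.)

Dr. Dubois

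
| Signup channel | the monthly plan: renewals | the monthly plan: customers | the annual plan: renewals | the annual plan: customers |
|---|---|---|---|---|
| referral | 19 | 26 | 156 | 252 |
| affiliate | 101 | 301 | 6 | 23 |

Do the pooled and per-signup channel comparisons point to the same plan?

Referral: the monthly plan 19/26 = 73.1%, the annual plan 156/252 = 61.9% → the monthly plan
Affiliate: the monthly plan 101/301 = 33.6%, the annual plan 6/23 = 26.1% → the monthly plan
Overall: the monthly plan 120/327 = 36.7%, the annual plan 162/275 = 58.9% → the annual plan
The monthly plan wins each signup group but the annual plan wins overall — the comparison reverses. The monthly plan's customers skew toward affiliate, which has a lower base rate.

No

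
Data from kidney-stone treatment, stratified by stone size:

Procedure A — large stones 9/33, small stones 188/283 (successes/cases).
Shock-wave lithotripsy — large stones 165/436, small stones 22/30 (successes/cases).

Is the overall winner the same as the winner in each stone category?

No

Large stones: Procedure A 9/33 = 27.3%, shock-wave lithotripsy 165/436 = 37.8% → shock-wave lithotripsy
Small stones: Procedure A 188/283 = 66.4%, shock-wave lithotripsy 22/30 = 73.3% → shock-wave lithotripsy
Overall: Procedure A 197/316 = 62.3%, shock-wave lithotripsy 187/466 = 40.1% → Procedure A
Shock-wave lithotripsy wins each stone group but Procedure A wins overall — the comparison reverses. Shock-wave lithotripsy's cases skew toward large stones, which has a lower base rate.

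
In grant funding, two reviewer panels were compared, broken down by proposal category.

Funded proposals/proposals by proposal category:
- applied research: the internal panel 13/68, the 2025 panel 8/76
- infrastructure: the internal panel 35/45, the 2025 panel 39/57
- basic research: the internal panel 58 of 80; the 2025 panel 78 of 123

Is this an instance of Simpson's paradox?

Applied research: the internal panel 13/68 = 19.1%, the 2025 panel 8/76 = 10.5% → the internal panel
Infrastructure: the internal panel 35/45 = 77.8%, the 2025 panel 39/57 = 68.4% → the internal panel
Basic research: the internal panel 58/80 = 72.5%, the 2025 panel 78/123 = 63.4% → the internal panel
Overall: the internal panel 106/193 = 54.9%, the 2025 panel 125/256 = 48.8% → the internal panel
The internal panel wins overall and in every proposal group — no reversal.

No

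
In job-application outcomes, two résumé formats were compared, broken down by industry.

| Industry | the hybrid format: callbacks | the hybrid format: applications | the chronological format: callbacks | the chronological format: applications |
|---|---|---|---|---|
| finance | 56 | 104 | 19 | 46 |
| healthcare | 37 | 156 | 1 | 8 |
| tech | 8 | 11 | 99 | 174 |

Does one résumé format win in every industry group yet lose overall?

Finance: the hybrid format 56/104 = 53.8%, the chronological format 19/46 = 41.3% → the hybrid format
Healthcare: the hybrid format 37/156 = 23.7%, the chronological format 1/8 = 12.5% → the hybrid format
Tech: the hybrid format 8/11 = 72.7%, the chronological format 99/174 = 56.9% → the hybrid format
Overall: the hybrid format 101/271 = 37.3%, the chronological format 119/228 = 52.2% → the chronological format
The hybrid format wins each industry group but the chronological format wins overall — the comparison reverses. The hybrid format's applications skew toward healthcare, which has a lower base rate.

Yes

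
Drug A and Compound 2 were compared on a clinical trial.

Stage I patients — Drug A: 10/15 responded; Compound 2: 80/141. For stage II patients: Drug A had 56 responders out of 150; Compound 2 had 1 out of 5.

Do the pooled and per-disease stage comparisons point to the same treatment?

Stage I: Drug A 10/15 = 66.7%, Compound 2 80/141 = 56.7% → Drug A
Stage II: Drug A 56/150 = 37.3%, Compound 2 1/5 = 20.0% → Drug A
Overall: Drug A 66/165 = 40.0%, Compound 2 81/146 = 55.5% → Compound 2
Drug A wins each disease group but Compound 2 wins overall — the comparison reverses. Drug A's patients skew toward stage II, which has a lower base rate.

No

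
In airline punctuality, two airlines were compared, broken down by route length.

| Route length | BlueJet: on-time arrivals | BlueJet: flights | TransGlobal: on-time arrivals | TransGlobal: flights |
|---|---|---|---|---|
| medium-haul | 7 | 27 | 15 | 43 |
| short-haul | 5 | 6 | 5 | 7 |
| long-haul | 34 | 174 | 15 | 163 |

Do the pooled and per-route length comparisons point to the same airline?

No

Medium-haul: BlueJet 7/27 = 25.9%, TransGlobal 15/43 = 34.9% → TransGlobal
Short-haul: BlueJet 5/6 = 83.3%, TransGlobal 5/7 = 71.4% → BlueJet
Long-haul: BlueJet 34/174 = 19.5%, TransGlobal 15/163 = 9.2% → BlueJet
Overall: BlueJet 46/207 = 22.2%, TransGlobal 35/213 = 16.4% → BlueJet
Neither sweeps: BlueJet wins 2 of 3 groups, TransGlobal wins 1. BlueJet wins overall but not every group — no Simpson reversal.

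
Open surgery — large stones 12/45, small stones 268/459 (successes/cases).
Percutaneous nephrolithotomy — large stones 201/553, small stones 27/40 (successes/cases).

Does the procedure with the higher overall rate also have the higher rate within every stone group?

Large stones: open surgery 12/45 = 26.7%, percutaneous nephrolithotomy 201/553 = 36.3% → percutaneous nephrolithotomy
Small stones: open surgery 268/459 = 58.4%, percutaneous nephrolithotomy 27/40 = 67.5% → percutaneous nephrolithotomy
Overall: open surgery 280/504 = 55.6%, percutaneous nephrolithotomy 228/593 = 38.4% → open surgery
Percutaneous nephrolithotomy wins each stone group but open surgery wins overall — the comparison reverses. Percutaneous nephrolithotomy's cases skew toward large stones, which has a lower base rate.

No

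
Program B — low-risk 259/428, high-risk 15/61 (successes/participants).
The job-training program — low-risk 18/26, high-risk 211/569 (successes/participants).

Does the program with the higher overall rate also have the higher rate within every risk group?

Low-risk: Program B 259/428 = 60.5%, the job-training program 18/26 = 69.2% → the job-training program
High-risk: Program B 15/61 = 24.6%, the job-training program 211/569 = 37.1% → the job-training program
Overall: Program B 274/489 = 56.0%, the job-training program 229/595 = 38.5% → Program B
The job-training program wins each risk group but Program B wins overall — the comparison reverses. The job-training program's participants skew toward high-risk, which has a lower base rate.

No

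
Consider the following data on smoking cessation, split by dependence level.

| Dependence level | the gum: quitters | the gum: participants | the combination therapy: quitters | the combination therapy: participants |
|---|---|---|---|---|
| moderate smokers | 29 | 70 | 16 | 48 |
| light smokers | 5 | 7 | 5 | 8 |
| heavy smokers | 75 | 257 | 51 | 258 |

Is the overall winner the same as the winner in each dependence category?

Yes

Moderate smokers: the gum 29/70 = 41.4%, the combination therapy 16/48 = 33.3% → the gum
Light smokers: the gum 5/7 = 71.4%, the combination therapy 5/8 = 62.5% → the gum
Heavy smokers: the gum 75/257 = 29.2%, the combination therapy 51/258 = 19.8% → the gum
Overall: the gum 109/334 = 32.6%, the combination therapy 72/314 = 22.9% → the gum
The gum wins overall and in every dependence group — no reversal.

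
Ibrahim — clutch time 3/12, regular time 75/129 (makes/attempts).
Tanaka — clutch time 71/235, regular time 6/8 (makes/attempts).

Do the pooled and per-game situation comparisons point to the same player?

Clutch time: Ibrahim 3/12 = 25.0%, Tanaka 71/235 = 30.2% → Tanaka
Regular time: Ibrahim 75/129 = 58.1%, Tanaka 6/8 = 75.0% → Tanaka
Overall: Ibrahim 78/141 = 55.3%, Tanaka 77/243 = 31.7% → Ibrahim
Tanaka wins each game group but Ibrahim wins overall — the comparison reverses. Tanaka's attempts skew toward clutch time, which has a lower base rate.

No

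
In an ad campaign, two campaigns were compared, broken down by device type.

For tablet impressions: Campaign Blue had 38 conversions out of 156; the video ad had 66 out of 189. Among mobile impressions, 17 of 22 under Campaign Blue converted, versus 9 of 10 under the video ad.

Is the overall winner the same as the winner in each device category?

Yes

Tablet: Campaign Blue 38/156 = 24.4%, the video ad 66/189 = 34.9% → the video ad
Mobile: Campaign Blue 17/22 = 77.3%, the video ad 9/10 = 90.0% → the video ad
Overall: Campaign Blue 55/178 = 30.9%, the video ad 75/199 = 37.7% → the video ad
The video ad wins overall and in every device group — no reversal.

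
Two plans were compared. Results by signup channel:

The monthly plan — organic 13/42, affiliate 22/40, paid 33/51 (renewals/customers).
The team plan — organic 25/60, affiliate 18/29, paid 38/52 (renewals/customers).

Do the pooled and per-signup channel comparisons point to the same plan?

Yes

Organic: the monthly plan 13/42 = 31.0%, the team plan 25/60 = 41.7% → the team plan
Affiliate: the monthly plan 22/40 = 55.0%, the team plan 18/29 = 62.1% → the team plan
Paid: the monthly plan 33/51 = 64.7%, the team plan 38/52 = 73.1% → the team plan
Overall: the monthly plan 68/133 = 51.1%, the team plan 81/141 = 57.4% → the team plan
The team plan wins overall and in every signup group — no reversal.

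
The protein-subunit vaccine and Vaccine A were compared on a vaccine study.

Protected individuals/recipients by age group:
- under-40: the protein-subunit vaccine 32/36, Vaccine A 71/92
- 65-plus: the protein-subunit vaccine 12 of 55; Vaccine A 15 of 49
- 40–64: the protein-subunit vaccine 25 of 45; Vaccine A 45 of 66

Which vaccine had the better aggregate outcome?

Vaccine A

Under-40: the protein-subunit vaccine 32/36 = 88.9%, Vaccine A 71/92 = 77.2% → the protein-subunit vaccine
65-plus: the protein-subunit vaccine 12/55 = 21.8%, Vaccine A 15/49 = 30.6% → Vaccine A
40–64: the protein-subunit vaccine 25/45 = 55.6%, Vaccine A 45/66 = 68.2% → Vaccine A
Overall: the protein-subunit vaccine 69/136 = 50.7%, Vaccine A 131/207 = 63.3% → Vaccine A
(Neither sweeps every age group, but Vaccine A has the higher pooled rate.)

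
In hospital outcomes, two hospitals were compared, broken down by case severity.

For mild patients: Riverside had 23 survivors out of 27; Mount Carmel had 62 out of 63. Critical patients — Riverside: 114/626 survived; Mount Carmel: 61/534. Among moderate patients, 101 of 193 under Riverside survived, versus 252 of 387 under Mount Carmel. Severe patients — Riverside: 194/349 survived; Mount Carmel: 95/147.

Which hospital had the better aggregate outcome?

Mild: Riverside 23/27 = 85.2%, Mount Carmel 62/63 = 98.4% → Mount Carmel
Critical: Riverside 114/626 = 18.2%, Mount Carmel 61/534 = 11.4% → Riverside
Moderate: Riverside 101/193 = 52.3%, Mount Carmel 252/387 = 65.1% → Mount Carmel
Severe: Riverside 194/349 = 55.6%, Mount Carmel 95/147 = 64.6% → Mount Carmel
Overall: Riverside 432/1195 = 36.2%, Mount Carmel 470/1131 = 41.6% → Mount Carmel
(Neither sweeps every case group, but Mount Carmel has the higher pooled rate.)

Mount Carmel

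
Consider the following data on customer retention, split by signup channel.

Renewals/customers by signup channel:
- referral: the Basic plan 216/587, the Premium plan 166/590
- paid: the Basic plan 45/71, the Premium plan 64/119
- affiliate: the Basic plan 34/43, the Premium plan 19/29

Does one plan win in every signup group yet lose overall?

Referral: the Basic plan 216/587 = 36.8%, the Premium plan 166/590 = 28.1% → the Basic plan
Paid: the Basic plan 45/71 = 63.4%, the Premium plan 64/119 = 53.8% → the Basic plan
Affiliate: the Basic plan 34/43 = 79.1%, the Premium plan 19/29 = 65.5% → the Basic plan
Overall: the Basic plan 295/701 = 42.1%, the Premium plan 249/738 = 33.7% → the Basic plan
The Basic plan wins overall and in every signup group — no reversal.

No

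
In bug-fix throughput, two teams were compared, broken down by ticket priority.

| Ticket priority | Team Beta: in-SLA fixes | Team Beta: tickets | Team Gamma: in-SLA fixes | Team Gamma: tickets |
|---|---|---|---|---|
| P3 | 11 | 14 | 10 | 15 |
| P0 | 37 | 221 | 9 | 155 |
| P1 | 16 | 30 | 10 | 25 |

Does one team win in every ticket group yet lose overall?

P3: Team Beta 11/14 = 78.6%, Team Gamma 10/15 = 66.7% → Team Beta
P0: Team Beta 37/221 = 16.7%, Team Gamma 9/155 = 5.8% → Team Beta
P1: Team Beta 16/30 = 53.3%, Team Gamma 10/25 = 40.0% → Team Beta
Overall: Team Beta 64/265 = 24.2%, Team Gamma 29/195 = 14.9% → Team Beta
Team Beta wins overall and in every ticket group — no reversal.

No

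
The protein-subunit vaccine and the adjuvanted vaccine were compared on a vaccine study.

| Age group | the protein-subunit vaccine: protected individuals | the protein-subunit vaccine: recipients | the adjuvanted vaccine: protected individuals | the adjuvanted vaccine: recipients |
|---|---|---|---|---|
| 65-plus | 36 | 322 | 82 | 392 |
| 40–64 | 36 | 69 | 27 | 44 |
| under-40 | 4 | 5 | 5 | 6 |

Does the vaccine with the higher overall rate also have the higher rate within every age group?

Yes

65-plus: the protein-subunit vaccine 36/322 = 11.2%, the adjuvanted vaccine 82/392 = 20.9% → the adjuvanted vaccine
40–64: the protein-subunit vaccine 36/69 = 52.2%, the adjuvanted vaccine 27/44 = 61.4% → the adjuvanted vaccine
Under-40: the protein-subunit vaccine 4/5 = 80.0%, the adjuvanted vaccine 5/6 = 83.3% → the adjuvanted vaccine
Overall: the protein-subunit vaccine 76/396 = 19.2%, the adjuvanted vaccine 114/442 = 25.8% → the adjuvanted vaccine
The adjuvanted vaccine wins overall and in every age group — no reversal.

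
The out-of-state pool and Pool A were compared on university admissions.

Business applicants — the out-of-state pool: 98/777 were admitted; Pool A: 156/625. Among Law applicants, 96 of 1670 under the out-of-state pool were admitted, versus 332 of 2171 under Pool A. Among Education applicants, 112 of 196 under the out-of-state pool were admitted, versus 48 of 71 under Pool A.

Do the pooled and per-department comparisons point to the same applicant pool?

Business: the out-of-state pool 98/777 = 12.6%, Pool A 156/625 = 25.0% → Pool A
Law: the out-of-state pool 96/1670 = 5.7%, Pool A 332/2171 = 15.3% → Pool A
Education: the out-of-state pool 112/196 = 57.1%, Pool A 48/71 = 67.6% → Pool A
Overall: the out-of-state pool 306/2643 = 11.6%, Pool A 536/2867 = 18.7% → Pool A
Pool A wins overall and in every department group — no reversal.

Yes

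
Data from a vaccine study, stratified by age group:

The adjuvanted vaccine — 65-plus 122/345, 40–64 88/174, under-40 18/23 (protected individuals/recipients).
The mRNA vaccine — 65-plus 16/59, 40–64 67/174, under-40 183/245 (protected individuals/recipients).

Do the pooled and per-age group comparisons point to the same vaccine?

No

65-plus: the adjuvanted vaccine 122/345 = 35.4%, the mRNA vaccine 16/59 = 27.1% → the adjuvanted vaccine
40–64: the adjuvanted vaccine 88/174 = 50.6%, the mRNA vaccine 67/174 = 38.5% → the adjuvanted vaccine
Under-40: the adjuvanted vaccine 18/23 = 78.3%, the mRNA vaccine 183/245 = 74.7% → the adjuvanted vaccine
Overall: the adjuvanted vaccine 228/542 = 42.1%, the mRNA vaccine 266/478 = 55.6% → the mRNA vaccine
The adjuvanted vaccine wins each age group but the mRNA vaccine wins overall — the comparison reverses. The adjuvanted vaccine's recipients skew toward 65-plus, which has a lower base rate.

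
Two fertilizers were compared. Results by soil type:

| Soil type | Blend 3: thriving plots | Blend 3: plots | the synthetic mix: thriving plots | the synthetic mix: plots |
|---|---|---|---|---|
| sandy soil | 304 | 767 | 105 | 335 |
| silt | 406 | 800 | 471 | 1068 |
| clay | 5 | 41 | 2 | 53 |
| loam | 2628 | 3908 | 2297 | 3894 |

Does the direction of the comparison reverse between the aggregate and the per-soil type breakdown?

No

Sandy soil: Blend 3 304/767 = 39.6%, the synthetic mix 105/335 = 31.3% → Blend 3
Silt: Blend 3 406/800 = 50.8%, the synthetic mix 471/1068 = 44.1% → Blend 3
Clay: Blend 3 5/41 = 12.2%, the synthetic mix 2/53 = 3.8% → Blend 3
Loam: Blend 3 2628/3908 = 67.2%, the synthetic mix 2297/3894 = 59.0% → Blend 3
Overall: Blend 3 3343/5516 = 60.6%, the synthetic mix 2875/5350 = 53.7% → Blend 3
Blend 3 wins overall and in every soil group — no reversal.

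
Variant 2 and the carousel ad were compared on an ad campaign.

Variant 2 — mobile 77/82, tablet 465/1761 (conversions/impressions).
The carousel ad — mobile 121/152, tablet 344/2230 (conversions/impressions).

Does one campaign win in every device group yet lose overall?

Mobile: Variant 2 77/82 = 93.9%, the carousel ad 121/152 = 79.6% → Variant 2
Tablet: Variant 2 465/1761 = 26.4%, the carousel ad 344/2230 = 15.4% → Variant 2
Overall: Variant 2 542/1843 = 29.4%, the carousel ad 465/2382 = 19.5% → Variant 2
Variant 2 wins overall and in every device group — no reversal.

No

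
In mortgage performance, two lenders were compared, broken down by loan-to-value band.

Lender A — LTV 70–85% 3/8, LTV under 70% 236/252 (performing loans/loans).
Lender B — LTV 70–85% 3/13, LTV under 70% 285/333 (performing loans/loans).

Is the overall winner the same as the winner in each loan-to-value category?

LTV 70–85%: Lender A 3/8 = 37.5%, Lender B 3/13 = 23.1% → Lender A
LTV under 70%: Lender A 236/252 = 93.7%, Lender B 285/333 = 85.6% → Lender A
Overall: Lender A 239/260 = 91.9%, Lender B 288/346 = 83.2% → Lender A
Lender A wins overall and in every loan-to-value group — no reversal.

Yes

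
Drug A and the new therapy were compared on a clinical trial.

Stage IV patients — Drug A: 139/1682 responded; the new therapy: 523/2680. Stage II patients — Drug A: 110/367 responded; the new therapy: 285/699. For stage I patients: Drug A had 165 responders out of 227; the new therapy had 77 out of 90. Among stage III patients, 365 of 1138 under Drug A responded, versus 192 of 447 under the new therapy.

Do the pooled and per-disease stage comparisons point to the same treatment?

Stage IV: Drug A 139/1682 = 8.3%, the new therapy 523/2680 = 19.5% → the new therapy
Stage II: Drug A 110/367 = 30.0%, the new therapy 285/699 = 40.8% → the new therapy
Stage I: Drug A 165/227 = 72.7%, the new therapy 77/90 = 85.6% → the new therapy
Stage III: Drug A 365/1138 = 32.1%, the new therapy 192/447 = 43.0% → the new therapy
Overall: Drug A 779/3414 = 22.8%, the new therapy 1077/3916 = 27.5% → the new therapy
The new therapy wins overall and in every disease group — no reversal.

Yes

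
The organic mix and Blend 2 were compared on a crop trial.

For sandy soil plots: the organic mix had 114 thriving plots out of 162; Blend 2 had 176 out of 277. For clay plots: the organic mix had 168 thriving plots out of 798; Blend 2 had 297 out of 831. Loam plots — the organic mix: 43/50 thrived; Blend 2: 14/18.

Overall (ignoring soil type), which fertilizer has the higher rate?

Blend 2

Sandy soil: the organic mix 114/162 = 70.4%, Blend 2 176/277 = 63.5% → the organic mix
Clay: the organic mix 168/798 = 21.1%, Blend 2 297/831 = 35.7% → Blend 2
Loam: the organic mix 43/50 = 86.0%, Blend 2 14/18 = 77.8% → the organic mix
Overall: the organic mix 325/1010 = 32.2%, Blend 2 487/1126 = 43.3% → Blend 2
(Neither sweeps every soil group, but Blend 2 has the higher pooled rate.)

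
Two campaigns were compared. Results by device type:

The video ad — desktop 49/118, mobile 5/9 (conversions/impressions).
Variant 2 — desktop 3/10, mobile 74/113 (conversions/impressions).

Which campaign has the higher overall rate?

Variant 2

Desktop: the video ad 49/118 = 41.5%, Variant 2 3/10 = 30.0% → the video ad
Mobile: the video ad 5/9 = 55.6%, Variant 2 74/113 = 65.5% → Variant 2
Overall: the video ad 54/127 = 42.5%, Variant 2 77/123 = 62.6% → Variant 2
(Neither sweeps every device group, but Variant 2 has the higher pooled rate.)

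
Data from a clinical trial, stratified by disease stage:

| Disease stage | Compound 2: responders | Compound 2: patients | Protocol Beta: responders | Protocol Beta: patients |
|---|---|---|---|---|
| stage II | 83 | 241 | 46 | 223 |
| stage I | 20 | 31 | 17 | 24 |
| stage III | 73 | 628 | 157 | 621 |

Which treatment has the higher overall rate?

Stage II: Compound 2 83/241 = 34.4%, Protocol Beta 46/223 = 20.6% → Compound 2
Stage I: Compound 2 20/31 = 64.5%, Protocol Beta 17/24 = 70.8% → Protocol Beta
Stage III: Compound 2 73/628 = 11.6%, Protocol Beta 157/621 = 25.3% → Protocol Beta
Overall: Compound 2 176/900 = 19.6%, Protocol Beta 220/868 = 25.3% → Protocol Beta
(Neither sweeps every disease group, but Protocol Beta has the higher pooled rate.)

Protocol Beta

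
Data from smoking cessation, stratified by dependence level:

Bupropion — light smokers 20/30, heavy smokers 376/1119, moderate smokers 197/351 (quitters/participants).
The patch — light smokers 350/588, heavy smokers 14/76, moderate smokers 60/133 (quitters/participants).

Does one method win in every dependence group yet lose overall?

Light smokers: bupropion 20/30 = 66.7%, the patch 350/588 = 59.5% → bupropion
Heavy smokers: bupropion 376/1119 = 33.6%, the patch 14/76 = 18.4% → bupropion
Moderate smokers: bupropion 197/351 = 56.1%, the patch 60/133 = 45.1% → bupropion
Overall: bupropion 593/1500 = 39.5%, the patch 424/797 = 53.2% → the patch
Bupropion wins each dependence group but the patch wins overall — the comparison reverses. Bupropion's participants skew toward heavy smokers, which has a lower base rate.

Yes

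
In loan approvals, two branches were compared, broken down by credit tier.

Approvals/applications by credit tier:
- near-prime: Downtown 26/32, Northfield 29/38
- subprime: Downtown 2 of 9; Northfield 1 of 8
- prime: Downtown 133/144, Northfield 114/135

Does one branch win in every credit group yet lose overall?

No

Near-prime: Downtown 26/32 = 81.2%, Northfield 29/38 = 76.3% → Downtown
Subprime: Downtown 2/9 = 22.2%, Northfield 1/8 = 12.5% → Downtown
Prime: Downtown 133/144 = 92.4%, Northfield 114/135 = 84.4% → Downtown
Overall: Downtown 161/185 = 87.0%, Northfield 144/181 = 79.6% → Downtown
Downtown wins overall and in every credit group — no reversal.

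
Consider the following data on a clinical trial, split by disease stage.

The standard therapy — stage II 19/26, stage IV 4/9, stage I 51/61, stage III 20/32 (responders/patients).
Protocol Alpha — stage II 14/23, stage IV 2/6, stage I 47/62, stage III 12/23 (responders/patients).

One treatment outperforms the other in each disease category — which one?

the standard therapy

Stage II: the standard therapy 19/26 = 73.1%, Protocol Alpha 14/23 = 60.9% → the standard therapy
Stage IV: the standard therapy 4/9 = 44.4%, Protocol Alpha 2/6 = 33.3% → the standard therapy
Stage I: the standard therapy 51/61 = 83.6%, Protocol Alpha 47/62 = 75.8% → the standard therapy
Stage III: the standard therapy 20/32 = 62.5%, Protocol Alpha 12/23 = 52.2% → the standard therapy
The standard therapy has the higher rate in all 4 groups.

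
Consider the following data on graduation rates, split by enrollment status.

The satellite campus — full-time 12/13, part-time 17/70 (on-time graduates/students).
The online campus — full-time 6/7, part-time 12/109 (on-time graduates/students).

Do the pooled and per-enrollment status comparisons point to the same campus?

Yes

Full-time: the satellite campus 12/13 = 92.3%, the online campus 6/7 = 85.7% → the satellite campus
Part-time: the satellite campus 17/70 = 24.3%, the online campus 12/109 = 11.0% → the satellite campus
Overall: the satellite campus 29/83 = 34.9%, the online campus 18/116 = 15.5% → the satellite campus
The satellite campus wins overall and in every enrollment group — no reversal.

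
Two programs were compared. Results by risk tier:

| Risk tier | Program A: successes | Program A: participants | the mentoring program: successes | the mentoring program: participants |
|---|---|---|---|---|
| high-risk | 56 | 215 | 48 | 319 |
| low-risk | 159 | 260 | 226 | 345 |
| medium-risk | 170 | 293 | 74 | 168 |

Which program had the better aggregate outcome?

High-risk: Program A 56/215 = 26.0%, the mentoring program 48/319 = 15.0% → Program A
Low-risk: Program A 159/260 = 61.2%, the mentoring program 226/345 = 65.5% → the mentoring program
Medium-risk: Program A 170/293 = 58.0%, the mentoring program 74/168 = 44.0% → Program A
Overall: Program A 385/768 = 50.1%, the mentoring program 348/832 = 41.8% → Program A
(Neither sweeps every risk group, but Program A has the higher pooled rate.)

Program A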